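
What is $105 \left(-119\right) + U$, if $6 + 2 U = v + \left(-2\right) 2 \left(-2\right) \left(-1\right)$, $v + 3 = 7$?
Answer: $-12500$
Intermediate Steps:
$v = 4$ ($v = -3 + 7 = 4$)
$U = -5$ ($U = -3 + \frac{4 + \left(-2\right) 2 \left(-2\right) \left(-1\right)}{2} = -3 + \frac{4 + \left(-4\right) \left(-2\right) \left(-1\right)}{2} = -3 + \frac{4 + 8 \left(-1\right)}{2} = -3 + \frac{4 - 8}{2} = -3 + \frac{1}{2} \left(-4\right) = -3 - 2 = -5$)
$105 \left(-119\right) + U = 105 \left(-119\right) - 5 = -12495 - 5 = -12500$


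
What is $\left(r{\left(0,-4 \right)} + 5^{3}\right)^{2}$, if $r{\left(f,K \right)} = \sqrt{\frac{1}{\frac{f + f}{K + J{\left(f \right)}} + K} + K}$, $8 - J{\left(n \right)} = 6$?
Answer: $\frac{\left(250 + i \sqrt{17}\right)^{2}}{4} \approx 15621.0 + 515.39 i$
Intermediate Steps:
$J{\left(n \right)} = 2$ ($J{\left(n \right)} = 8 - 6 = 2$)
$r{\left(f,K \right)} = \sqrt{K + \frac{1}{K + \frac{2 f}{2 + K}}}$ ($r{\left(f,K \right)} = \sqrt{\frac{1}{\frac{f + f}{K + 2} + K} + K} = \sqrt{\frac{1}{\frac{2 f}{2 + K} + K} + K} = \sqrt{\frac{1}{K + \frac{2 f}{2 + K}} + K} = \sqrt{K + \frac{1}{K + \frac{2 f}{2 + K}}}$)
$\left(r{\left(0,-4 \right)} + 5^{3}\right)^{2} = \left(\sqrt{-4 + \frac{1}{-4 + 2 \cdot 0 \frac{1}{2 - 4}}} + 5^{3}\right)^{2} = \left(\sqrt{-4 + \frac{1}{-4 + 2 \cdot 0 \frac{1}{-2}}} + 125\right)^{2} = \left(\sqrt{-4 + \frac{1}{-4 + 2 \cdot 0 \left(- \frac{1}{2}\right)}} + 125\right)^{2} = \left(\sqrt{-4 + \frac{1}{-4 + 0}} + 125\right)^{2} = \left(\sqrt{-4 + \frac{1}{-4}} + 125\right)^{2} = \left(\sqrt{-4 - \frac{1}{4}} + 125\right)^{2} = \left(\sqrt{- \frac{17}{4}} + 125\right)^{2} = \left(\frac{i \sqrt{17}}{2} + 125\right)^{2} = \left(125 + \frac{i \sqrt{17}}{2}\right)^{2}$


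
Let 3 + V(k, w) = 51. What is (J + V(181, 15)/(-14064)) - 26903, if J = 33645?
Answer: 1975405/293 ≈ 6742.0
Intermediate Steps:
V(k, w) = 48 (V(k, w) = -3 + 51 = 48)
(J + V(181, 15)/(-14064)) - 26903 = (33645 + 48/(-14064)) - 26903 = (33645 + 48*(-1/14064)) - 26903 = (33645 - 1/293) - 26903 = 9857984/293 - 26903 = 1975405/293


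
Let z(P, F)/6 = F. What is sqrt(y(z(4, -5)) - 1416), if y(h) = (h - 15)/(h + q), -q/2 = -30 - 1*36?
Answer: 3*I*sqrt(181934)/34 ≈ 37.636*I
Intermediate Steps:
q = 132 (q = -2*(-30 - 1*36) = -2*(-30 - 36) = -2*(-66) = 132)
z(P, F) = 6*F
y(h) = (-15 + h)/(132 + h) (y(h) = (h - 15)/(h + 132) = (-15 + h)/(132 + h))
sqrt(y(z(4, -5)) - 1416) = sqrt((-15 + 6*(-5))/(132 + 6*(-5)) - 1416) = sqrt((-15 - 30)/(132 - 30) - 1416) = sqrt(-45/102 - 1416) = sqrt((1/102)*(-45) - 1416) = sqrt(-15/34 - 1416) = sqrt(-48159/34) = 3*I*sqrt(181934)/34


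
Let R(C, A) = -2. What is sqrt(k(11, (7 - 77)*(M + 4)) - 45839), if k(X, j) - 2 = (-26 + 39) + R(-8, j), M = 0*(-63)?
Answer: I*sqrt(45826) ≈ 214.07*I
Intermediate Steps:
M = 0
k(X, j) = 13 (k(X, j) = 2 + ((-26 + 39) - 2) = 2 + (13 - 2) = 2 + 11 = 13)
sqrt(k(11, (7 - 77)*(M + 4)) - 45839) = sqrt(13 - 45839) = sqrt(-45826) = I*sqrt(45826)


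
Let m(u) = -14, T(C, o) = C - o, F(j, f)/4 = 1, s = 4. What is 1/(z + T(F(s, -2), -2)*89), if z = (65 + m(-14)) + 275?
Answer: 1/860 ≈ 0.0011628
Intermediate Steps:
F(j, f) = 4 (F(j, f) = 4*1 = 4)
z = 326 (z = (65 - 14) + 275 = 51 + 275 = 326)
1/(z + T(F(s, -2), -2)*89) = 1/(326 + (4 - 1*(-2))*89) = 1/(326 + (4 + 2)*89) = 1/(326 + 6*89) = 1/(326 + 534) = 1/860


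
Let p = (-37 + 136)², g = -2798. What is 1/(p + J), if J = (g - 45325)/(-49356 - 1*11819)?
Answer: 61175/599624298 ≈ 0.00010202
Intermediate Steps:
p = 9801 (p = 99² = 9801)
J = 48123/61175 (J = (-2798 - 45325)/(-49356 - 1*11819) = -48123/(-49356 - 11819) = -48123/(-61175) = -48123*(-1/61175) = 48123/61175 ≈ 0.78664)
1/(p + J) = 1/(9801 + 48123/61175) = 1/(599624298/61175) = 61175/599624298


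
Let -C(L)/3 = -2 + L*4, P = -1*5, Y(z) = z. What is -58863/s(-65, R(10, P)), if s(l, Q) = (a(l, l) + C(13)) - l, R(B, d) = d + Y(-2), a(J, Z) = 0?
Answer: 58863/85 ≈ 692.51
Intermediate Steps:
P = -5
C(L) = 6 - 12*L (C(L) = -3*(-2 + L*4) = -3*(-2 + 4*L) = 6 - 12*L)
R(B, d) = -2 + d (R(B, d) = d - 2 = -2 + d)
s(l, Q) = -150 - l (s(l, Q) = (0 + (6 - 12*13)) - l = (0 + (6 - 156)) - l = (0 - 150) - l = -150 - l)
-58863/s(-65, R(10, P)) = -58863/(-150 - 1*(-65)) = -58863/(-150 + 65) = -58863/(-85) = -58863*(-1/85) = 58863/85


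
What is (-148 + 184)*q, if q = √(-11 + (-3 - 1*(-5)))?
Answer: 108*I ≈ 108.0*I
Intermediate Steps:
q = 3*I (q = √(-11 + (-3 + 5)) = √(-11 + 2) = √(-9) = 3*I ≈ 3.0*I)
(-148 + 184)*q = (-148 + 184)*(3*I) = 36*(3*I) = 108*I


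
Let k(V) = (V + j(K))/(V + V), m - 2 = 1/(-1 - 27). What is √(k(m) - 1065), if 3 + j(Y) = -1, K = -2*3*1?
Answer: 9*I*√159170/110 ≈ 32.642*I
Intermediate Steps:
K = -6 (K = -6*1 = -6)
j(Y) = -4 (j(Y) = -3 - 1 = -4)
m = 55/28 (m = 2 + 1/(-1 - 27) = 2 + 1/(-28) = 2 - 1/28 = 55/28 ≈ 1.9643)
k(V) = (-4 + V)/(2*V) (k(V) = (V - 4)/(V + V) = (-4 + V)/((2*V)) = (-4 + V)*(1/(2*V)) = (-4 + V)/(2*V))
√(k(m) - 1065) = √((-4 + 55/28)/(2*(55/28)) - 1065) = √((½)*(28/55)*(-57/28) - 1065) = √(-57/110 - 1065) = √(-117207/110) = 9*I*√159170/110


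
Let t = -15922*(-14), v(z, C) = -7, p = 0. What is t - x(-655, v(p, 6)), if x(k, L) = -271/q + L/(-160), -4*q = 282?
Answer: 5028716773/22560 ≈ 2.2290e+5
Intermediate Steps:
q = -141/2 (q = -¼*282 = -141/2 ≈ -70.500)
x(k, L) = 542/141 - L/160 (x(k, L) = -271/(-141/2) + L/(-160) = -271*(-2/141) + L*(-1/160) = 542/141 - L/160)
t = 222908
t - x(-655, v(p, 6)) = 222908 - (542/141 - 1/160*(-7)) = 222908 - (542/141 + 7/160) = 222908 - 1*87707/22560 = 222908 - 87707/22560 = 5028716773/22560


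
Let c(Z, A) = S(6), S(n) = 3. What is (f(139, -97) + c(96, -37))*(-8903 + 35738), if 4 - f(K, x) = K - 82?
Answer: -1341750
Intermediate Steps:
f(K, x) = 86 - K (f(K, x) = 4 - (K - 82) = 4 - (-82 + K) = 4 + (82 - K) = 86 - K)
c(Z, A) = 3
(f(139, -97) + c(96, -37))*(-8903 + 35738) = ((86 - 1*139) + 3)*(-8903 + 35738) = ((86 - 139) + 3)*26835 = (-53 + 3)*26835 = -50*26835 = -1341750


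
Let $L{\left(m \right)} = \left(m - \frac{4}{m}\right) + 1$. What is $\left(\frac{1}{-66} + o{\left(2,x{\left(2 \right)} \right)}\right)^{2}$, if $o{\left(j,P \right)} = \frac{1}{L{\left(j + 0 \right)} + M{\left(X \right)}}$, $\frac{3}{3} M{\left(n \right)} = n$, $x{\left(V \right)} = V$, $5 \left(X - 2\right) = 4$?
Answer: $\frac{96721}{1572516} \approx 0.061507$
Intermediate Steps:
$X = \frac{14}{5}$ ($X = 2 + \frac{1}{5} \cdot 4 = 2 + \frac{4}{5} = \frac{14}{5} \approx 2.8$)
$M{\left(n \right)} = n$
$L{\left(m \right)} = 1 + m - \frac{4}{m}$
$o{\left(j,P \right)} = \frac{1}{\frac{19}{5} + j - \frac{4}{j}}$ ($o{\left(j,P \right)} = \frac{1}{\left(1 + \left(j + 0\right) - \frac{4}{j + 0}\right) + \frac{14}{5}} = \frac{1}{\left(1 + j - \frac{4}{j}\right) + \frac{14}{5}} = \frac{1}{\frac{19}{5} + j - \frac{4}{j}}$)
$\left(\frac{1}{-66} + o{\left(2,x{\left(2 \right)} \right)}\right)^{2} = \left(\frac{1}{-66} + 5 \cdot 2 \frac{1}{-20 + 5 \cdot 2^{2} + 19 \cdot 2}\right)^{2} = \left(- \frac{1}{66} + 5 \cdot 2 \frac{1}{-20 + 5 \cdot 4 + 38}\right)^{2} = \left(- \frac{1}{66} + 5 \cdot 2 \frac{1}{-20 + 20 + 38}\right)^{2} = \left(- \frac{1}{66} + 5 \cdot 2 \cdot \frac{1}{38}\right)^{2} = \left(- \frac{1}{66} + \frac{5}{19}\right)^{2} = \left(\frac{311}{1254}\right)^{2} = \frac{96721}{1572516}$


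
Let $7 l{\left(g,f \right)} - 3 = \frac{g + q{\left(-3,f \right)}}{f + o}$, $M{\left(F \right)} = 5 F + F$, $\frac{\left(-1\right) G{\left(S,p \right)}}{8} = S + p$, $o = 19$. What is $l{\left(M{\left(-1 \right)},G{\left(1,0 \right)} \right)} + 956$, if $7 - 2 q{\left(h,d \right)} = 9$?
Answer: $\frac{73638}{77} \approx 956.34$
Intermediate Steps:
$q{\left(h,d \right)} = -1$ ($q{\left(h,d \right)} = \frac{7}{2} - \frac{9}{2} = -1$)
$G{\left(S,p \right)} = - 8 S - 8 p$ ($G{\left(S,p \right)} = - 8 \left(S + p\right) = - 8 S - 8 p$)
$M{\left(F \right)} = 6 F$
$l{\left(g,f \right)} = \frac{3}{7} + \frac{-1 + g}{7 \left(19 + f\right)}$ ($l{\left(g,f \right)} = \frac{3}{7} + \frac{\left(g - 1\right) \frac{1}{f + 19}}{7} = \frac{3}{7} + \frac{\left(-1 + g\right) \frac{1}{19 + f}}{7} = \frac{3}{7} + \frac{\frac{1}{19 + f} \left(-1 + g\right)}{7} = \frac{3}{7} + \frac{-1 + g}{7 \left(19 + f\right)}$)
$l{\left(M{\left(-1 \right)},G{\left(1,0 \right)} \right)} + 956 = \frac{56 + 6 \left(-1\right) + 3 \left(\left(-8\right) 1 - 0\right)}{7 \left(19 - 8\right)} + 956 = \frac{56 - 6 + 3 \left(-8 + 0\right)}{7 \left(19 + \left(-8 + 0\right)\right)} + 956 = \frac{56 - 6 + 3 \left(-8\right)}{7 \left(19 - 8\right)} + 956 = \frac{56 - 6 - 24}{7 \cdot 11} + 956 = \frac{1}{7} \cdot \frac{1}{11} \cdot 26 + 956 = \frac{26}{77} + 956 = \frac{73638}{77}$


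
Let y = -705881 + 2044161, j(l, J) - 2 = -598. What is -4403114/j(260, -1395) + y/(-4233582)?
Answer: 4660036639867/630803718 ≈ 7387.5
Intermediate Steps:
j(l, J) = -596 (j(l, J) = 2 - 598 = -596)
y = 1338280
-4403114/j(260, -1395) + y/(-4233582) = -4403114/(-596) + 1338280/(-4233582) = -4403114*(-1/596) + 1338280*(-1/4233582) = 2201557/298 - 669140/2116791 = 4660036639867/630803718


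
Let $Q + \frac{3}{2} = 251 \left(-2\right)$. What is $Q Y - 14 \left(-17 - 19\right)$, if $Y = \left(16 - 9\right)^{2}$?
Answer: $- \frac{48335}{2} \approx -24168.0$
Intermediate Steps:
$Q = - \frac{1007}{2}$ ($Q = - \frac{3}{2} + 251 \left(-2\right) = - \frac{3}{2} - 502 = - \frac{1007}{2} \approx -503.5$)
$Y = 49$ ($Y = 7^{2} = 49$)
$Q Y - 14 \left(-17 - 19\right) = \left(- \frac{1007}{2}\right) 49 - 14 \left(-17 - 19\right) = - \frac{49343}{2} - -504 = - \frac{49343}{2} + 504 = - \frac{48335}{2}$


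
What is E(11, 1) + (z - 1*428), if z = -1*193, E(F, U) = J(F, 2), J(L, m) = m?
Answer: -619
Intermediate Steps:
E(F, U) = 2
z = -193
E(11, 1) + (z - 1*428) = 2 + (-193 - 1*428) = 2 + (-193 - 428) = 2 - 621 = -619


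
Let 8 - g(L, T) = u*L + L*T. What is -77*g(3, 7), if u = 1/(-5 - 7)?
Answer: 3927/4 ≈ 981.75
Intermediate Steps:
u = -1/12 (u = 1/(-12) = -1/12 ≈ -0.083333)
g(L, T) = 8 + L/12 - L*T (g(L, T) = 8 - (-L/12 + L*T) = 8 + (L/12 - L*T) = 8 + L/12 - L*T)
-77*g(3, 7) = -77*(8 + (1/12)*3 - 1*3*7) = -77*(8 + 1/4 - 21) = -77*(-51/4) = 3927/4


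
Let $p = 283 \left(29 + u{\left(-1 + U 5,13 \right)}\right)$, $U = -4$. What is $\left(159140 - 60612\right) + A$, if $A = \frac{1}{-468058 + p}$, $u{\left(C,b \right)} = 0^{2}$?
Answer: $\frac{45308199327}{459851} \approx 98528.0$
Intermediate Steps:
$u{\left(C,b \right)} = 0$
$p = 8207$ ($p = 283 \left(29 + 0\right) = 283 \cdot 29 = 8207$)
$A = - \frac{1}{459851}$ ($A = \frac{1}{-468058 + 8207} = \frac{1}{-459851} = - \frac{1}{459851} \approx -2.1746 \cdot 10^{-6}$)
$\left(159140 - 60612\right) + A = \left(159140 - 60612\right) - \frac{1}{459851} = 98528 - \frac{1}{459851} = \frac{45308199327}{459851}$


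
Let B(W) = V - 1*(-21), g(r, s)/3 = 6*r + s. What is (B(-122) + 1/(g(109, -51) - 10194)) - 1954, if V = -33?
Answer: -16484911/8385 ≈ -1966.0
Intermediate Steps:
g(r, s) = 3*s + 18*r (g(r, s) = 3*(6*r + s) = 3*(s + 6*r) = 3*s + 18*r)
B(W) = -12 (B(W) = -33 - 1*(-21) = -33 + 21 = -12)
(B(-122) + 1/(g(109, -51) - 10194)) - 1954 = (-12 + 1/((3*(-51) + 18*109) - 10194)) - 1954 = (-12 + 1/((-153 + 1962) - 10194)) - 1954 = (-12 + 1/(1809 - 10194)) - 1954 = (-12 + 1/(-8385)) - 1954 = (-12 - 1/8385) - 1954 = -100621/8385 - 1954 = -16484911/8385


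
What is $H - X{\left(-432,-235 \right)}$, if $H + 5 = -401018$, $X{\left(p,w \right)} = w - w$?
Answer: $-401023$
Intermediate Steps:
$X{\left(p,w \right)} = 0$
$H = -401023$ ($H = -5 - 401018 = -401023$)
$H - X{\left(-432,-235 \right)} = -401023 - 0 = -401023 + 0 = -401023$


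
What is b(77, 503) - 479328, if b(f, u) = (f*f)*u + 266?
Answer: 2503225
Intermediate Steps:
b(f, u) = 266 + u*f² (b(f, u) = f²*u + 266 = u*f² + 266 = 266 + u*f²)
b(77, 503) - 479328 = (266 + 503*77²) - 479328 = (266 + 503*5929) - 479328 = (266 + 2982287) - 479328 = 2982553 - 479328 = 2503225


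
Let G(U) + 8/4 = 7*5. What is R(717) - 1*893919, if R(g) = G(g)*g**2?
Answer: 16071018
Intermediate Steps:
G(U) = 33 (G(U) = -2 + 7*5 = -2 + 35 = 33)
R(g) = 33*g**2
R(717) - 1*893919 = 33*717**2 - 1*893919 = 33*514089 - 893919 = 16964937 - 893919 = 16071018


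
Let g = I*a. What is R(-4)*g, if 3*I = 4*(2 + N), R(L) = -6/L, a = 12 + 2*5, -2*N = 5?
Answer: -22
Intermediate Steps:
N = -5/2 (N = -½*5 = -5/2 ≈ -2.5000)
a = 22 (a = 12 + 10 = 22)
I = -⅔ (I = (4*(2 - 5/2))/3 = (4*(-½))/3 = (⅓)*(-2) = -⅔ ≈ -0.66667)
g = -44/3 (g = -⅔*22 = -44/3 ≈ -14.667)
R(-4)*g = -6/(-4)*(-44/3) = -6*(-¼)*(-44/3) = (3/2)*(-44/3) = -22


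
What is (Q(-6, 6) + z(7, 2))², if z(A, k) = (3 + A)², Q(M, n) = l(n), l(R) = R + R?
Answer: 12544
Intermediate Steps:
l(R) = 2*R
Q(M, n) = 2*n
(Q(-6, 6) + z(7, 2))² = (2*6 + (3 + 7)²)² = (12 + 10²)² = (12 + 100)² = 112² = 12544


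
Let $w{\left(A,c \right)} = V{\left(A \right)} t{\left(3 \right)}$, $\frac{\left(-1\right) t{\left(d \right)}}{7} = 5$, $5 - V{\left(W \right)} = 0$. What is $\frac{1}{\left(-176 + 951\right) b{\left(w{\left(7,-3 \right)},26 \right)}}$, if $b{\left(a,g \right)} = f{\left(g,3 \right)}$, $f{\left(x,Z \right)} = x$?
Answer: $\frac{1}{20150} \approx 4.9628 \cdot 10^{-5}$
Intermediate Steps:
$V{\left(W \right)} = 5$ ($V{\left(W \right)} = 5 - 0 = 5 + 0 = 5$)
$t{\left(d \right)} = -35$ ($t{\left(d \right)} = \left(-7\right) 5 = -35$)
$w{\left(A,c \right)} = -175$ ($w{\left(A,c \right)} = 5 \left(-35\right) = -175$)
$b{\left(a,g \right)} = g$
$\frac{1}{\left(-176 + 951\right) b{\left(w{\left(7,-3 \right)},26 \right)}} = \frac{1}{\left(-176 + 951\right) 26} = \frac{1}{775 \cdot 26} = \frac{1}{20150}$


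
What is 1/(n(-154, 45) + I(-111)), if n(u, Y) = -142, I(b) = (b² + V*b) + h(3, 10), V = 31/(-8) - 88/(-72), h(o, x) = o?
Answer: 24/299435 ≈ 8.0151e-5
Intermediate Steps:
V = -191/72 (V = 31*(-⅛) - 88*(-1/72) = -31/8 + 11/9 = -191/72 ≈ -2.6528)
I(b) = 3 + b² - 191*b/72 (I(b) = (b² - 191*b/72) + 3 = 3 + b² - 191*b/72)
1/(n(-154, 45) + I(-111)) = 1/(-142 + (3 + (-111)² - 191/72*(-111))) = 1/(-142 + (3 + 12321 + 7067/24)) = 1/(-142 + 302843/24) = 1/(299435/24) = 24/299435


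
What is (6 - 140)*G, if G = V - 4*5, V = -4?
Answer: 3216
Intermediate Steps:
G = -24 (G = -4 - 4*5 = -4 - 20 = -24)
(6 - 140)*G = (6 - 140)*(-24) = -134*(-24) = 3216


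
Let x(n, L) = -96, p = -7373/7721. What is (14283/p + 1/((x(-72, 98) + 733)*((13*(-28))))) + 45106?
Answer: 51541356883287/1709562764 ≈ 30149.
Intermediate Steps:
p = -7373/7721 (p = -7373*1/7721 = -7373/7721 ≈ -0.95493)
(14283/p + 1/((x(-72, 98) + 733)*((13*(-28))))) + 45106 = (14283/(-7373/7721) + 1/((-96 + 733)*((13*(-28))))) + 45106 = (14283*(-7721/7373) + 1/(637*(-364))) + 45106 = (-110279043/7373 + (1/637)*(-1/364)) + 45106 = (-110279043/7373 - 1/231868) + 45106 = -25570181149697/1709562764 + 45106 = 51541356883287/1709562764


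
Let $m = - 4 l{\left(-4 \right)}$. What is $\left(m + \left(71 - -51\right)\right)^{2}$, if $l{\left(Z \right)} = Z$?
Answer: $19044$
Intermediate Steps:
$m = 16$ ($m = \left(-4\right) \left(-4\right) = 16$)
$\left(m + \left(71 - -51\right)\right)^{2} = \left(16 + \left(71 - -51\right)\right)^{2} = \left(16 + \left(71 + 51\right)\right)^{2} = \left(16 + 122\right)^{2} = 138^{2} = 19044$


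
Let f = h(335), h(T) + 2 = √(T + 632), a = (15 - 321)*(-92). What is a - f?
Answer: 28154 - √967 ≈ 28123.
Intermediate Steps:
a = 28152 (a = -306*(-92) = 28152)
h(T) = -2 + √(632 + T) (h(T) = -2 + √(T + 632) = -2 + √(632 + T))
f = -2 + √967 (f = -2 + √(632 + 335) = -2 + √967 ≈ 29.097)
a - f = 28152 - (-2 + √967) = 28152 + (2 - √967) = 28154 - √967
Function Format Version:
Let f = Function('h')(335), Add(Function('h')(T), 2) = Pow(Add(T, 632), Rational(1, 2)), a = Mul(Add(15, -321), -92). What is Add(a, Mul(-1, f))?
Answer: Add(28154, Mul(-1, Pow(967, Rational(1, 2)))) ≈ 28123.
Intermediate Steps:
a = 28152 (a = Mul(-306, -92) = 28152)
Function('h')(T) = Add(-2, Pow(Add(632, T), Rational(1, 2))) (Function('h')(T) = Add(-2, Pow(Add(T, 632), Rational(1, 2))) = Add(-2, Pow(Add(632, T), Rational(1, 2))))
f = Add(-2, Pow(967, Rational(1, 2))) (f = Add(-2, Pow(Add(632, 335), Rational(1, 2))) = Add(-2, Pow(967, Rational(1, 2))) ≈ 29.097)
Add(a, Mul(-1, f)) = Add(28152, Mul(-1, Add(-2, Pow(967, Rational(1, 2))))) = Add(28152, Add(2, Mul(-1, Pow(967, Rational(1, 2))))) = Add(28154, Mul(-1, Pow(967, Rational(1, 2))))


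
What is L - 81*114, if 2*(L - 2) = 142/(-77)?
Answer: -710935/77 ≈ -9232.9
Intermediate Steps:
L = 83/77 (L = 2 + (142/(-77))/2 = 2 + (142*(-1/77))/2 = 2 + (1/2)*(-142/77) = 2 - 71/77 = 83/77 ≈ 1.0779)
L - 81*114 = 83/77 - 81*114 = 83/77 - 9234 = -710935/77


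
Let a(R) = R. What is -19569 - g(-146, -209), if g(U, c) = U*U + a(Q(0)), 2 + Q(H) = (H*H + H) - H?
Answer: -40883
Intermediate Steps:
Q(H) = -2 + H² (Q(H) = -2 + ((H*H + H) - H) = -2 + ((H² + H) - H) = -2 + ((H + H²) - H) = -2 + H²)
g(U, c) = -2 + U² (g(U, c) = U*U + (-2 + 0²) = U² + (-2 + 0) = U² - 2 = -2 + U²)
-19569 - g(-146, -209) = -19569 - (-2 + (-146)²) = -19569 - (-2 + 21316) = -19569 - 1*21314 = -19569 - 21314 = -40883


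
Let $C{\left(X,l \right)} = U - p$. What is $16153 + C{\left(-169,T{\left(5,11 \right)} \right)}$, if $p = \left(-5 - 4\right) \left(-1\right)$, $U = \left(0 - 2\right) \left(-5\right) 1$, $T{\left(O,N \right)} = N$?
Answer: $16154$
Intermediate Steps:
$U = 10$ ($U = \left(0 - 2\right) \left(-5\right) 1 = \left(-2\right) \left(-5\right) 1 = 10 \cdot 1 = 10$)
$p = 9$ ($p = \left(-9\right) \left(-1\right) = 9$)
$C{\left(X,l \right)} = 1$ ($C{\left(X,l \right)} = 10 - 9 = 1$)
$16153 + C{\left(-169,T{\left(5,11 \right)} \right)} = 16153 + 1 = 16154$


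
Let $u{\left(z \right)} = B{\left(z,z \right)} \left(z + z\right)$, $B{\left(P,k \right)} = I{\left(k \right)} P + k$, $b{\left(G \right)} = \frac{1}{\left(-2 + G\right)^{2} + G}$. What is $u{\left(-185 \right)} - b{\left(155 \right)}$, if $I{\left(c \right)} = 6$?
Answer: $\frac{11290690599}{23564} \approx 4.7915 \cdot 10^{5}$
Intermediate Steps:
$b{\left(G \right)} = \frac{1}{G + \left(-2 + G\right)^{2}}$
$B{\left(P,k \right)} = k + 6 P$ ($B{\left(P,k \right)} = 6 P + k = k + 6 P$)
$u{\left(z \right)} = 14 z^{2}$ ($u{\left(z \right)} = \left(z + 6 z\right) \left(z + z\right) = 7 z 2 z = 14 z^{2}$)
$u{\left(-185 \right)} - b{\left(155 \right)} = 14 \left(-185\right)^{2} - \frac{1}{155 + \left(-2 + 155\right)^{2}} = 14 \cdot 34225 - \frac{1}{155 + 153^{2}} = 479150 - \frac{1}{155 + 23409} = 479150 - \frac{1}{23564} = \frac{11290690599}{23564}$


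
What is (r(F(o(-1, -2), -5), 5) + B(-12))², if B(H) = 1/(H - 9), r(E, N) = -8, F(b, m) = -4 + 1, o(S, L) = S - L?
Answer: 28561/441 ≈ 64.764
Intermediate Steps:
F(b, m) = -3
B(H) = 1/(-9 + H)
(r(F(o(-1, -2), -5), 5) + B(-12))² = (-8 + 1/(-9 - 12))² = (-8 + 1/(-21))² = (-8 - 1/21)² = (-169/21)² = 28561/441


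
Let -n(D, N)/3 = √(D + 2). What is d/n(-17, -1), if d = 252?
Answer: 28*I*√15/5 ≈ 21.689*I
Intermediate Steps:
n(D, N) = -3*√(2 + D) (n(D, N) = -3*√(D + 2) = -3*√(2 + D))
d/n(-17, -1) = 252/((-3*√(2 - 17))) = 252/((-3*I*√15)) = 252*(I*√15/45) = 28*I*√15/5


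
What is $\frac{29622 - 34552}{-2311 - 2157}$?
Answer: $\frac{2465}{2234} \approx 1.1034$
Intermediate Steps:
$\frac{29622 - 34552}{-2311 - 2157} = - \frac{4930}{-4468} = \left(-4930\right) \left(- \frac{1}{4468}\right) = \frac{2465}{2234}$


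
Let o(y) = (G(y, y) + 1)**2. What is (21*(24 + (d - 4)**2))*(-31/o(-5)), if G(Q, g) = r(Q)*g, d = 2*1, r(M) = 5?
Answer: -1519/48 ≈ -31.646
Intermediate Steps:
d = 2
G(Q, g) = 5*g
o(y) = (1 + 5*y)**2 (o(y) = (5*y + 1)**2 = (1 + 5*y)**2)
(21*(24 + (d - 4)**2))*(-31/o(-5)) = (21*(24 + (2 - 4)**2))*(-31/(1 + 5*(-5))**2) = (21*(24 + (-2)**2))*(-31/(1 - 25)**2) = (21*(24 + 4))*(-31/((-24)**2)) = (21*28)*(-31/576) = 588*(-31*1/576) = 588*(-31/576) = -1519/48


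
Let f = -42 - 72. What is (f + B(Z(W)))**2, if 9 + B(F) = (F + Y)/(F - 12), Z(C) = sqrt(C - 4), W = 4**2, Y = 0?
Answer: 1833328/121 + 5416*sqrt(3)/121 ≈ 15229.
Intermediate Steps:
W = 16
Z(C) = sqrt(-4 + C)
B(F) = -9 + F/(-12 + F) (B(F) = -9 + (F + 0)/(F - 12) = -9 + F/(-12 + F))
f = -114
(f + B(Z(W)))**2 = (-114 + 4*(27 - 2*sqrt(-4 + 16))/(-12 + sqrt(-4 + 16)))**2 = (-114 + 4*(27 - 4*sqrt(3))/(-12 + sqrt(12)))**2 = (-114 + 4*(27 - 4*sqrt(3))/(-12 + 2*sqrt(3)))**2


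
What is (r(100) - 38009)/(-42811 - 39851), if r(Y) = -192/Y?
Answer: 950273/2066550 ≈ 0.45984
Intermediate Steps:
(r(100) - 38009)/(-42811 - 39851) = (-192/100 - 38009)/(-42811 - 39851) = (-192*1/100 - 38009)/(-82662) = (-48/25 - 38009)*(-1/82662) = -950273/25*(-1/82662) = 950273/2066550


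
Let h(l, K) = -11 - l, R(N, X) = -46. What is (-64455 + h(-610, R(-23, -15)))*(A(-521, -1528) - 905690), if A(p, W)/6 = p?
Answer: 58033354496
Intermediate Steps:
A(p, W) = 6*p
(-64455 + h(-610, R(-23, -15)))*(A(-521, -1528) - 905690) = (-64455 + (-11 - 1*(-610)))*(6*(-521) - 905690) = (-64455 + (-11 + 610))*(-3126 - 905690) = (-64455 + 599)*(-908816) = -63856*(-908816) = 58033354496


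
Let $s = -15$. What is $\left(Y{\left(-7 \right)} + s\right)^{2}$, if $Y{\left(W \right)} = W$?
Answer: $484$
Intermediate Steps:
$\left(Y{\left(-7 \right)} + s\right)^{2} = \left(-7 - 15\right)^{2} = \left(-22\right)^{2} = 484$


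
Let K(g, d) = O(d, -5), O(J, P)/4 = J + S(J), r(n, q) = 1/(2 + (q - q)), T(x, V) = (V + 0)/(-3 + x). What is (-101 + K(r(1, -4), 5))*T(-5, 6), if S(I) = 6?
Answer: 171/4 ≈ 42.750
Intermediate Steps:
T(x, V) = V/(-3 + x)
r(n, q) = 1/2 (r(n, q) = 1/(2 + 0) = 1/2)
O(J, P) = 24 + 4*J (O(J, P) = 4*(J + 6) = 4*(6 + J) = 24 + 4*J)
K(g, d) = 24 + 4*d
(-101 + K(r(1, -4), 5))*T(-5, 6) = (-101 + (24 + 4*5))*(6/(-3 - 5)) = (-101 + (24 + 20))*(6/(-8)) = (-101 + 44)*(6*(-1/8)) = -57*(-3/4) = 171/4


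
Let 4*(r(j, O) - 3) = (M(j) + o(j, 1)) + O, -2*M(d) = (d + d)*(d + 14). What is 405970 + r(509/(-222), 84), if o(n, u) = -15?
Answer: 80036616815/197136 ≈ 4.0600e+5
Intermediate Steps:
M(d) = -d*(14 + d) (M(d) = -(d + d)*(d + 14)/2 = -2*d*(14 + d)/2 = -d*(14 + d))
r(j, O) = -3/4 + O/4 - j*(14 + j)/4 (r(j, O) = 3 + ((-j*(14 + j) - 15) + O)/4 = 3 + ((-15 - j*(14 + j)) + O)/4 = 3 + (-15 + O - j*(14 + j))/4 = 3 + (-15/4 + O/4 - j*(14 + j)/4) = -3/4 + O/4 - j*(14 + j)/4)
405970 + r(509/(-222), 84) = 405970 + (-3/4 + (1/4)*84 - 509/(-222)*(14 + 509/(-222))/4) = 405970 + (-3/4 + 21 - 509*(-1/222)*(14 + 509*(-1/222))/4) = 405970 + (-3/4 + 21 - 1/4*(-509/222)*(14 - 509/222)) = 405970 + (-3/4 + 21 - 1/4*(-509/222)*2599/222) = 405970 + (-3/4 + 21 + 1322891/197136) = 405970 + 5314895/197136 = 80036616815/197136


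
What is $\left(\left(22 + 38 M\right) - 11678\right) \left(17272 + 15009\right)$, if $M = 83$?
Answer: $-274453062$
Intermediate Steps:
$\left(\left(22 + 38 M\right) - 11678\right) \left(17272 + 15009\right) = \left(\left(22 + 38 \cdot 83\right) - 11678\right) \left(17272 + 15009\right) = \left(\left(22 + 3154\right) - 11678\right) 32281 = \left(3176 - 11678\right) 32281 = \left(-8502\right) 32281 = -274453062$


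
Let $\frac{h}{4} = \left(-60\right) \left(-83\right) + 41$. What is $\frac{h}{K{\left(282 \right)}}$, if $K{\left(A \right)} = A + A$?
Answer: $\frac{5021}{141} \approx 35.61$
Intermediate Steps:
$K{\left(A \right)} = 2 A$
$h = 20084$ ($h = 4 \left(\left(-60\right) \left(-83\right) + 41\right) = 4 \left(4980 + 41\right) = 4 \cdot 5021 = 20084$)
$\frac{h}{K{\left(282 \right)}} = \frac{20084}{2 \cdot 282} = \frac{20084}{564} = 20084 \cdot \frac{1}{564} = \frac{5021}{141}$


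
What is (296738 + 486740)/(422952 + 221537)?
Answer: 783478/644489 ≈ 1.2157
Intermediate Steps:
(296738 + 486740)/(422952 + 221537) = 783478/644489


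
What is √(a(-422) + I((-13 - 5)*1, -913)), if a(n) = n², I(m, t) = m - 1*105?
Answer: √177961 ≈ 421.85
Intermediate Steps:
I(m, t) = -105 + m (I(m, t) = m - 105 = -105 + m)
√(a(-422) + I((-13 - 5)*1, -913)) = √((-422)² + (-105 + (-13 - 5)*1)) = √(178084 + (-105 - 18*1)) = √(178084 + (-105 - 18)) = √(178084 - 123) = √177961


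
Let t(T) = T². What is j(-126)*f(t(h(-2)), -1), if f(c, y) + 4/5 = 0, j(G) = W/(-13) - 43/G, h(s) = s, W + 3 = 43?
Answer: 8962/4095 ≈ 2.1885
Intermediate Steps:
W = 40 (W = -3 + 43 = 40)
j(G) = -40/13 - 43/G (j(G) = 40/(-13) - 43/G = 40*(-1/13) - 43/G = -40/13 - 43/G)
f(c, y) = -⅘ (f(c, y) = -⅘ + 0 = -⅘)
j(-126)*f(t(h(-2)), -1) = (-40/13 - 43/(-126))*(-⅘) = (-40/13 - 43*(-1/126))*(-⅘) = (-40/13 + 43/126)*(-⅘) = -4481/1638*(-⅘) = 8962/4095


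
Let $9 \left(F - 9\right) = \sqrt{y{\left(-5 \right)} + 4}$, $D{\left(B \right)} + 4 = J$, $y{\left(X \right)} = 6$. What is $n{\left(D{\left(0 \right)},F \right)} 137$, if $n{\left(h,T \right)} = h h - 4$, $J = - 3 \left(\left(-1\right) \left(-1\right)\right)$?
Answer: $6165$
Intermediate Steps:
$J = -3$ ($J = \left(-3\right) 1 = -3$)
$D{\left(B \right)} = -7$ ($D{\left(B \right)} = -4 - 3 = -7$)
$F = 9 + \frac{\sqrt{10}}{9}$ ($F = 9 + \frac{\sqrt{6 + 4}}{9} = 9 + \frac{\sqrt{10}}{9} \approx 9.3514$)
$n{\left(h,T \right)} = -4 + h^{2}$ ($n{\left(h,T \right)} = h^{2} - 4 = -4 + h^{2}$)
$n{\left(D{\left(0 \right)},F \right)} 137 = \left(-4 + \left(-7\right)^{2}\right) 137 = \left(-4 + 49\right) 137 = 45 \cdot 137 = 6165$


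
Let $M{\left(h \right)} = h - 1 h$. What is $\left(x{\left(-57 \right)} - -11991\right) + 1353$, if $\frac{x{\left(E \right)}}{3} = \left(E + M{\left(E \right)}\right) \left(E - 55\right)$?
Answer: $32496$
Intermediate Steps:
$M{\left(h \right)} = 0$ ($M{\left(h \right)} = h - h = 0$)
$x{\left(E \right)} = 3 E \left(-55 + E\right)$ ($x{\left(E \right)} = 3 \left(E + 0\right) \left(E - 55\right) = 3 E \left(-55 + E\right)$)
$\left(x{\left(-57 \right)} - -11991\right) + 1353 = \left(3 \left(-57\right) \left(-55 - 57\right) - -11991\right) + 1353 = \left(3 \left(-57\right) \left(-112\right) + 11991\right) + 1353 = \left(19152 + 11991\right) + 1353 = 31143 + 1353 = 32496$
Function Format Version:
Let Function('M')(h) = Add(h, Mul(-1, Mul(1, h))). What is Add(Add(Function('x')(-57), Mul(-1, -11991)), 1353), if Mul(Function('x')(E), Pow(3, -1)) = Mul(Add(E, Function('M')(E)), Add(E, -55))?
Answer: 32496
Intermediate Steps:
Function('M')(h) = 0 (Function('M')(h) = Add(h, Mul(-1, h)) = 0)
Function('x')(E) = Mul(3, E, Add(-55, E)) (Function('x')(E) = Mul(3, Mul(Add(E, 0), Add(E, -55))) = Mul(3, Mul(E, Add(-55, E))) = Mul(3, E, Add(-55, E)))
Add(Add(Function('x')(-57), Mul(-1, -11991)), 1353) = Add(Add(Mul(3, -57, Add(-55, -57)), Mul(-1, -11991)), 1353) = Add(Add(Mul(3, -57, -112), 11991), 1353) = Add(Add(19152, 11991), 1353) = Add(31143, 1353) = 32496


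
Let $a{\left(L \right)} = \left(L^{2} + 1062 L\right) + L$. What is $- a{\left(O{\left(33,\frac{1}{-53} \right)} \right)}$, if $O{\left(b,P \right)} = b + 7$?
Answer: $-44120$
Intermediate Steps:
$O{\left(b,P \right)} = 7 + b$
$a{\left(L \right)} = L^{2} + 1063 L$
$- a{\left(O{\left(33,\frac{1}{-53} \right)} \right)} = - \left(7 + 33\right) \left(1063 + \left(7 + 33\right)\right) = - 40 \left(1063 + 40\right) = - 40 \cdot 1103 = \left(-1\right) 44120 = -44120$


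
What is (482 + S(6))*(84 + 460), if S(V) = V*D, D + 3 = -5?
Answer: 236096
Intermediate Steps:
D = -8 (D = -3 - 5 = -8)
S(V) = -8*V (S(V) = V*(-8) = -8*V)
(482 + S(6))*(84 + 460) = (482 - 8*6)*(84 + 460) = (482 - 48)*544 = 434*544 = 236096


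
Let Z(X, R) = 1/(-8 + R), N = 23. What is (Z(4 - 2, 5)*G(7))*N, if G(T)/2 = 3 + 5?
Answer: -368/3 ≈ -122.67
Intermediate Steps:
G(T) = 16 (G(T) = 2*(3 + 5) = 2*8 = 16)
(Z(4 - 2, 5)*G(7))*N = (16/(-8 + 5))*23 = (16/(-3))*23 = -⅓*16*23 = -16/3*23 = -368/3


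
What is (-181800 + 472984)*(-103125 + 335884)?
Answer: 67775696656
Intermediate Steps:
(-181800 + 472984)*(-103125 + 335884) = 291184*232759 = 67775696656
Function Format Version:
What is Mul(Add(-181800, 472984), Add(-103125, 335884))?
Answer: 67775696656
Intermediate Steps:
Mul(Add(-181800, 472984), Add(-103125, 335884)) = Mul(291184, 232759) = 67775696656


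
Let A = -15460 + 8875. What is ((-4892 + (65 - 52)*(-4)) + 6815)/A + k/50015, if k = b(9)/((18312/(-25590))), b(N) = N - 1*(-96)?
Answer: -8244262343/28719213180 ≈ -0.28706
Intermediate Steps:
A = -6585
b(N) = 96 + N (b(N) = N + 96 = 96 + N)
k = -63975/436 (k = (96 + 9)/((18312/(-25590))) = 105/((18312*(-1/25590))) = 105/(-3052/4265) = 105*(-4265/3052) = -63975/436 ≈ -146.73)
((-4892 + (65 - 52)*(-4)) + 6815)/A + k/50015 = ((-4892 + (65 - 52)*(-4)) + 6815)/(-6585) - 63975/436/50015 = ((-4892 + 13*(-4)) + 6815)*(-1/6585) - 63975/436*1/50015 = ((-4892 - 52) + 6815)*(-1/6585) - 12795/4361308 = (-4944 + 6815)*(-1/6585) - 12795/4361308 = 1871*(-1/6585) - 12795/4361308 = -1871/6585 - 12795/4361308 = -8244262343/28719213180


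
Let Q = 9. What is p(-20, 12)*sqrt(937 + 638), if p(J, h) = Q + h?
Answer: 315*sqrt(7) ≈ 833.41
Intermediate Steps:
p(J, h) = 9 + h
p(-20, 12)*sqrt(937 + 638) = (9 + 12)*sqrt(937 + 638) = 21*sqrt(1575) = 21*(15*sqrt(7)) = 315*sqrt(7)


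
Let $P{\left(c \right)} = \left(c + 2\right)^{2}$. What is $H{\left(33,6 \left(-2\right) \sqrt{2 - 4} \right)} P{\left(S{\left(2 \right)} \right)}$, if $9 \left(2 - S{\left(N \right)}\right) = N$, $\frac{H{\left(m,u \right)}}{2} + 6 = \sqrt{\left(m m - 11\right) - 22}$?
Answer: $- \frac{4624}{27} + \frac{9248 \sqrt{66}}{81} \approx 756.29$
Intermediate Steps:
$H{\left(m,u \right)} = -12 + 2 \sqrt{-33 + m^{2}}$ ($H{\left(m,u \right)} = -12 + 2 \sqrt{\left(m m - 11\right) - 22} = -12 + 2 \sqrt{\left(m^{2} - 11\right) - 22} = -12 + 2 \sqrt{\left(-11 + m^{2}\right) - 22} = -12 + 2 \sqrt{-33 + m^{2}}$)
$S{\left(N \right)} = 2 - \frac{N}{9}$
$P{\left(c \right)} = \left(2 + c\right)^{2}$
$H{\left(33,6 \left(-2\right) \sqrt{2 - 4} \right)} P{\left(S{\left(2 \right)} \right)} = \left(-12 + 2 \sqrt{-33 + 33^{2}}\right) \left(2 + \left(2 - \frac{2}{9}\right)\right)^{2} = \left(-12 + 2 \sqrt{-33 + 1089}\right) \left(2 + \left(2 - \frac{2}{9}\right)\right)^{2} = \left(-12 + 2 \sqrt{1056}\right) \left(2 + \frac{16}{9}\right)^{2} = \left(-12 + 2 \cdot 4 \sqrt{66}\right) \left(\frac{34}{9}\right)^{2} = \left(-12 + 8 \sqrt{66}\right) \frac{1156}{81} = - \frac{4624}{27} + \frac{9248 \sqrt{66}}{81}$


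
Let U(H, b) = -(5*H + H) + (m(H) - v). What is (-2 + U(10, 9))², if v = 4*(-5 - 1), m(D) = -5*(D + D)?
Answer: 19044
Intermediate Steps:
m(D) = -10*D
v = -24 (v = 4*(-6) = -24)
U(H, b) = 24 - 16*H (U(H, b) = -(5*H + H) + (-10*H - 1*(-24)) = -6*H + (-10*H + 24) = -6*H + (24 - 10*H) = 24 - 16*H)
(-2 + U(10, 9))² = (-2 + (24 - 16*10))² = (-2 + (24 - 160))² = (-2 - 136)² = (-138)² = 19044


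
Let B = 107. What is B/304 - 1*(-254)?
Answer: 77323/304 ≈ 254.35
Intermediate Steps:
B/304 - 1*(-254) = 107/304 - 1*(-254) = 107*(1/304) + 254 = 107/304 + 254 = 77323/304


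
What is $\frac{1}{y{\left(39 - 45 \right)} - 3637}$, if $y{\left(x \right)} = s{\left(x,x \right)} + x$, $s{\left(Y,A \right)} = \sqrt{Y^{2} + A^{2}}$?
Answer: $- \frac{3643}{13271377} - \frac{6 \sqrt{2}}{13271377} \approx -0.00027514$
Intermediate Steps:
$s{\left(Y,A \right)} = \sqrt{A^{2} + Y^{2}}$
$y{\left(x \right)} = x + \sqrt{2} \sqrt{x^{2}}$ ($y{\left(x \right)} = \sqrt{x^{2} + x^{2}} + x = \sqrt{2 x^{2}} + x = \sqrt{2} \sqrt{x^{2}} + x = x + \sqrt{2} \sqrt{x^{2}}$)
$\frac{1}{y{\left(39 - 45 \right)} - 3637} = \frac{1}{\left(\left(39 - 45\right) + \sqrt{2} \sqrt{\left(39 - 45\right)^{2}}\right) - 3637} = \frac{1}{\left(-6 + \sqrt{2} \sqrt{\left(-6\right)^{2}}\right) - 3637} = \frac{1}{\left(-6 + \sqrt{2} \sqrt{36}\right) - 3637} = \frac{1}{\left(-6 + \sqrt{2} \cdot 6\right) - 3637} = \frac{1}{\left(-6 + 6 \sqrt{2}\right) - 3637} = \frac{1}{-3643 + 6 \sqrt{2}}$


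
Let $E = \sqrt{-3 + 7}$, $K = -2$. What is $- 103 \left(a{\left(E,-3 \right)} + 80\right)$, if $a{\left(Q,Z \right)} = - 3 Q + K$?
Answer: $-7416$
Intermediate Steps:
$E = 2$ ($E = \sqrt{4} = 2$)
$a{\left(Q,Z \right)} = -2 - 3 Q$ ($a{\left(Q,Z \right)} = - 3 Q - 2 = -2 - 3 Q$)
$- 103 \left(a{\left(E,-3 \right)} + 80\right) = - 103 \left(\left(-2 - 6\right) + 80\right) = - 103 \left(-8 + 80\right) = \left(-103\right) 72 = -7416$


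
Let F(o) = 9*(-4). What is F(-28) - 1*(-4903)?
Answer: 4867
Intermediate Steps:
F(o) = -36
F(-28) - 1*(-4903) = -36 - 1*(-4903) = -36 + 4903 = 4867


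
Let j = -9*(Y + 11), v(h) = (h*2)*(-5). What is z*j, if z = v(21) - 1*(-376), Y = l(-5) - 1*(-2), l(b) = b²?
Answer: -56772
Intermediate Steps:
Y = 27 (Y = (-5)² - 1*(-2) = 25 + 2 = 27)
v(h) = -10*h (v(h) = (2*h)*(-5) = -10*h)
j = -342 (j = -9*(27 + 11) = -9*38 = -342)
z = 166 (z = -10*21 - 1*(-376) = -210 + 376 = 166)
z*j = 166*(-342) = -56772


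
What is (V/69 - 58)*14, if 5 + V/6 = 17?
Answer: -18340/23 ≈ -797.39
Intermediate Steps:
V = 72 (V = -30 + 6*17 = -30 + 102 = 72)
(V/69 - 58)*14 = (72/69 - 58)*14 = (72*(1/69) - 58)*14 = (24/23 - 58)*14 = -1310/23*14 = -18340/23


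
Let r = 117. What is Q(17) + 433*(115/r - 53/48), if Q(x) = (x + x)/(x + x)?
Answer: -96419/1872 ≈ -51.506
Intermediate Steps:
Q(x) = 1 (Q(x) = (2*x)/((2*x)) = (2*x)*(1/(2*x)) = 1)
Q(17) + 433*(115/r - 53/48) = 1 + 433*(115/117 - 53/48) = 1 + 433*(-227/1872) = 1 - 98291/1872 = -96419/1872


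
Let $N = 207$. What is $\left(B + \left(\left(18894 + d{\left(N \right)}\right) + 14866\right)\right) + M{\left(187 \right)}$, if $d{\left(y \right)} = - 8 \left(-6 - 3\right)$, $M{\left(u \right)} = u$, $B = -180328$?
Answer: $-146309$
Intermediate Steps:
$d{\left(y \right)} = 72$ ($d{\left(y \right)} = \left(-8\right) \left(-9\right) = 72$)
$\left(B + \left(\left(18894 + d{\left(N \right)}\right) + 14866\right)\right) + M{\left(187 \right)} = \left(-180328 + \left(\left(18894 + 72\right) + 14866\right)\right) + 187 = \left(-180328 + \left(18966 + 14866\right)\right) + 187 = \left(-180328 + 33832\right) + 187 = -146496 + 187 = -146309$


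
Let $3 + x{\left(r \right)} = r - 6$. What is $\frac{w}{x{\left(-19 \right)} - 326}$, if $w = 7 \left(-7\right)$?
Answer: $\frac{49}{354} \approx 0.13842$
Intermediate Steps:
$x{\left(r \right)} = -9 + r$ ($x{\left(r \right)} = -3 + \left(r - 6\right) = -3 + \left(-6 + r\right) = -9 + r$)
$w = -49$
$\frac{w}{x{\left(-19 \right)} - 326} = - \frac{49}{\left(-9 - 19\right) - 326} = - \frac{49}{-28 - 326} = - \frac{49}{-354} = \left(-49\right) \left(- \frac{1}{354}\right) = \frac{49}{354}$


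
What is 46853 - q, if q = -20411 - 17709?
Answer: 84973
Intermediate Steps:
q = -38120
46853 - q = 46853 - 1*(-38120) = 46853 + 38120 = 84973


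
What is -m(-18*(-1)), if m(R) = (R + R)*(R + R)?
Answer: -1296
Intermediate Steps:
m(R) = 4*R² (m(R) = (2*R)*(2*R) = 4*R²)
-m(-18*(-1)) = -4*(-18*(-1))² = -4*18² = -4*324 = -1*1296 = -1296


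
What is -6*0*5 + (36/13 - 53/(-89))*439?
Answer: 1709027/1157 ≈ 1477.1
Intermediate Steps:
-6*0*5 + (36/13 - 53/(-89))*439 = 0*5 + (36*(1/13) - 53*(-1/89))*439 = 0 + (36/13 + 53/89)*439 = 0 + (3893/1157)*439 = 0 + 1709027/1157 = 1709027/1157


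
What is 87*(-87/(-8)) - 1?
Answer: 7561/8 ≈ 945.13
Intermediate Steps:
87*(-87/(-8)) - 1 = 87*(-87*(-⅛)) - 1 = 87*(87/8) - 1 = 7569/8 - 1 = 7561/8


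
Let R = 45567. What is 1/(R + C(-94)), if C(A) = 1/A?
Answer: 94/4283297 ≈ 2.1946e-5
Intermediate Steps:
1/(R + C(-94)) = 1/(45567 + 1/(-94)) = 1/(45567 - 1/94) = 1/(4283297/94) = 94/4283297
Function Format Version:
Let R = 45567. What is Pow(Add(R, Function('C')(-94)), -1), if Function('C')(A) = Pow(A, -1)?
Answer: Rational(94, 4283297) ≈ 2.1946e-5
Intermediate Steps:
Pow(Add(R, Function('C')(-94)), -1) = Pow(Add(45567, Pow(-94, -1)), -1) = Pow(Add(45567, Rational(-1, 94)), -1) = Pow(Rational(4283297, 94), -1) = Rational(94, 4283297)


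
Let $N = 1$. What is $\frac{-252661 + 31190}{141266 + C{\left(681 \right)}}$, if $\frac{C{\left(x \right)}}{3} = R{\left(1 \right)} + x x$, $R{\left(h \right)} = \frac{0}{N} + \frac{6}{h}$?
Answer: $- \frac{221471}{1532567} \approx -0.14451$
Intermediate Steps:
$R{\left(h \right)} = \frac{6}{h}$ ($R{\left(h \right)} = \frac{0}{1} + \frac{6}{h} = 0 \cdot 1 + \frac{6}{h} = 0 + \frac{6}{h} = \frac{6}{h}$)
$C{\left(x \right)} = 18 + 3 x^{2}$ ($C{\left(x \right)} = 3 \left(\frac{6}{1} + x x\right) = 3 \left(6 \cdot 1 + x^{2}\right) = 3 \left(6 + x^{2}\right) = 18 + 3 x^{2}$)
$\frac{-252661 + 31190}{141266 + C{\left(681 \right)}} = \frac{-252661 + 31190}{141266 + \left(18 + 3 \cdot 681^{2}\right)} = - \frac{221471}{141266 + \left(18 + 3 \cdot 463761\right)} = - \frac{221471}{141266 + \left(18 + 1391283\right)} = - \frac{221471}{141266 + 1391301} = - \frac{221471}{1532567}$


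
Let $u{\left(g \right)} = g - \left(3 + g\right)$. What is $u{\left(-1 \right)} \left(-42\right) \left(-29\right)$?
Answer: $-3654$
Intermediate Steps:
$u{\left(g \right)} = -3$
$u{\left(-1 \right)} \left(-42\right) \left(-29\right) = \left(-3\right) \left(-42\right) \left(-29\right) = 126 \left(-29\right) = -3654$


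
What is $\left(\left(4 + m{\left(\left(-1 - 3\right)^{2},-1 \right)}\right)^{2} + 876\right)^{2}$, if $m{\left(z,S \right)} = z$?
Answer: $1628176$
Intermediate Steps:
$\left(\left(4 + m{\left(\left(-1 - 3\right)^{2},-1 \right)}\right)^{2} + 876\right)^{2} = \left(\left(4 + \left(-1 - 3\right)^{2}\right)^{2} + 876\right)^{2} = \left(\left(4 + \left(-4\right)^{2}\right)^{2} + 876\right)^{2} = \left(\left(4 + 16\right)^{2} + 876\right)^{2} = \left(20^{2} + 876\right)^{2} = \left(400 + 876\right)^{2} = 1276^{2} = 1628176$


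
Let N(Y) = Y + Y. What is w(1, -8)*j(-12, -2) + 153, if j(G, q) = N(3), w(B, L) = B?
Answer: 159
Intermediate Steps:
N(Y) = 2*Y
j(G, q) = 6 (j(G, q) = 2*3 = 6)
w(1, -8)*j(-12, -2) + 153 = 1*6 + 153 = 6 + 153 = 159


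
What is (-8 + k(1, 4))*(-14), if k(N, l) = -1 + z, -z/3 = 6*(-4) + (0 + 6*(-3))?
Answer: -1638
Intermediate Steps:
z = 126 (z = -3*(6*(-4) + (0 + 6*(-3))) = -3*(-24 + (0 - 18)) = -3*(-24 - 18) = -3*(-42) = 126)
k(N, l) = 125 (k(N, l) = -1 + 126 = 125)
(-8 + k(1, 4))*(-14) = (-8 + 125)*(-14) = 117*(-14) = -1638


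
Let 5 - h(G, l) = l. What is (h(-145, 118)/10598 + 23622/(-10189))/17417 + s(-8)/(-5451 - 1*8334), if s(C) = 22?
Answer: -44843176931533/25926004955188590 ≈ -0.0017297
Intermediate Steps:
h(G, l) = 5 - l
(h(-145, 118)/10598 + 23622/(-10189))/17417 + s(-8)/(-5451 - 1*8334) = ((5 - 1*118)/10598 + 23622/(-10189))/17417 + 22/(-5451 - 1*8334) = ((5 - 118)*(1/10598) + 23622*(-1/10189))*(1/17417) + 22/(-5451 - 8334) = (-113*1/10598 - 23622/10189)*(1/17417) + 22/(-13785) = (-113/10598 - 23622/10189)*(1/17417) + 22*(-1/13785) = -251497313/107983022*1/17417 - 22/13785 = -251497313/1880740294174 - 22/13785 = -44843176931533/25926004955188590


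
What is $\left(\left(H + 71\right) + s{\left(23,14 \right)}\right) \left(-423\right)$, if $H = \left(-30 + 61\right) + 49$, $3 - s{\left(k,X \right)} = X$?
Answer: $-59220$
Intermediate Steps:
$s{\left(k,X \right)} = 3 - X$
$H = 80$ ($H = 31 + 49 = 80$)
$\left(\left(H + 71\right) + s{\left(23,14 \right)}\right) \left(-423\right) = \left(\left(80 + 71\right) + \left(3 - 14\right)\right) \left(-423\right) = \left(151 + \left(3 - 14\right)\right) \left(-423\right) = \left(151 - 11\right) \left(-423\right) = 140 \left(-423\right) = -59220$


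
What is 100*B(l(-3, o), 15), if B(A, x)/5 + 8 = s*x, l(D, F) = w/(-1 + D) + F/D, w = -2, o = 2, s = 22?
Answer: 161000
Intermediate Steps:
l(D, F) = -2/(-1 + D) + F/D
B(A, x) = -40 + 110*x (B(A, x) = -40 + 5*(22*x) = -40 + 110*x)
100*B(l(-3, o), 15) = 100*(-40 + 110*15) = 100*(-40 + 1650) = 100*1610 = 161000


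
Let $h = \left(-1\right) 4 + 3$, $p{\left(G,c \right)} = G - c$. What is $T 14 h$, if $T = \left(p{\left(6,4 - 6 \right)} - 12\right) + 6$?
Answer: $-28$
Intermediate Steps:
$h = -1$ ($h = -4 + 3 = -1$)
$T = 2$ ($T = \left(\left(6 - \left(4 - 6\right)\right) - 12\right) + 6 = \left(\left(6 - -2\right) - 12\right) + 6 = \left(\left(6 + 2\right) - 12\right) + 6 = \left(8 - 12\right) + 6 = -4 + 6 = 2$)
$T 14 h = 2 \cdot 14 \left(-1\right) = 28 \left(-1\right) = -28$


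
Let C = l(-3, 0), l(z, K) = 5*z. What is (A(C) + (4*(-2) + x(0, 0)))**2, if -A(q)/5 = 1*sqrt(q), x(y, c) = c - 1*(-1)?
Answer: -326 + 70*I*sqrt(15) ≈ -326.0 + 271.11*I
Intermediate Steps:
x(y, c) = 1 + c (x(y, c) = c + 1 = 1 + c)
C = -15 (C = 5*(-3) = -15)
A(q) = -5*sqrt(q)
(A(C) + (4*(-2) + x(0, 0)))**2 = (-5*I*sqrt(15) + (4*(-2) + (1 + 0)))**2 = (-5*I*sqrt(15) + (-8 + 1))**2 = (-5*I*sqrt(15) - 7)**2 = (-7 - 5*I*sqrt(15))**2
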